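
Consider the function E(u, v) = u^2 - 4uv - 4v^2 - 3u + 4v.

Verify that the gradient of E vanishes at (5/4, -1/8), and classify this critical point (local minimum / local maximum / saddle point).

∇E = (2u - 4v - 3, -4u - 8v + 4); substituting (5/4, -1/8) gives ∇E = (0, 0), so (5/4, -1/8) is indeed a critical point.
The Hessian of E is constant: H = [[2, -4], [-4, -8]].
det(H) = 2·(-8) − (-4)² = -32.
Since det(H) < 0, H is indefinite and the critical point is a saddle point.

saddle point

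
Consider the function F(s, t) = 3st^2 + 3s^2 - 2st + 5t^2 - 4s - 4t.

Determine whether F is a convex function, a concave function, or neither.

The term 3st^2 is cubic, so the Hessian is not constant.
∂²F/∂t² = 6s + 10, which takes both signs as s varies (negative for sufficiently negative s). A diagonal entry of the Hessian changing sign means the Hessian is neither positive- nor negative-semidefinite on all of R^2.

neither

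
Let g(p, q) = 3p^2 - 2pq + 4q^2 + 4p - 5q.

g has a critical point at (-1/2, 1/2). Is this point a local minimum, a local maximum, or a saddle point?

The Hessian of g is constant: H = [[6, -2], [-2, 8]].
det(H) = 6·8 − (-2)² = 44.
det(H) > 0 and tr(H) = 14 > 0, so H is positive definite and the point is a local minimum.

local minimum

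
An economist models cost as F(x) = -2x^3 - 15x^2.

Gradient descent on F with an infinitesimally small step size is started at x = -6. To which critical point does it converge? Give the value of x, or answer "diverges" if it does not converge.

-5

F'(x) = -6x(x + 5), so F'(-6) = -36.
Gradient descent moves in the -F' direction, i.e. x is increasing.
The nearest critical point in that direction is x = -5, where F'' = 30 > 0 (a local minimum). The iterate converges there.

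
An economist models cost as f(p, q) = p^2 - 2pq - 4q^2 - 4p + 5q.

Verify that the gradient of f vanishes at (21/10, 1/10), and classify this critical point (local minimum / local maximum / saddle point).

saddle point

∇f = (2p - 2q - 4, -2p - 8q + 5); substituting (21/10, 1/10) gives ∇f = (0, 0), so (21/10, 1/10) is indeed a critical point.
The Hessian of f is constant: H = [[2, -2], [-2, -8]].
det(H) = 2·(-8) − (-2)² = -20.
Since det(H) < 0, H is indefinite and the critical point is a saddle point.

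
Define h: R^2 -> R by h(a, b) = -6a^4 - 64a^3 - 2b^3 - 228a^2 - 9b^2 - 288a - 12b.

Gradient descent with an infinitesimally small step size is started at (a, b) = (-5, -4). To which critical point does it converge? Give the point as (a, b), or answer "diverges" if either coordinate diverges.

diverges

h is separable, so gradient descent decouples: a follows -∂h/∂a, b follows -∂h/∂b.
∂h/∂a = -24(a + 1)(a + 3)(a + 4); at a=-5 this is 192, so a decreases.
∂h/∂b = -6(b + 1)(b + 2); at b=-4 this is -36, so b increases.
The a-coordinate has no critical point in that direction and runs off to infinity.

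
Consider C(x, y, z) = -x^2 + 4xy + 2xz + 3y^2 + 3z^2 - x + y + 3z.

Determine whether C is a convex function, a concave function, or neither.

C is quadratic, so its Hessian is the constant matrix H = [[-2, 4, 2], [4, 6, 0], [2, 0, 6]].
Leading principal minors: -2, -28, -192.
Neither pattern holds ⇒ H is indefinite ⇒ neither convex nor concave.

neither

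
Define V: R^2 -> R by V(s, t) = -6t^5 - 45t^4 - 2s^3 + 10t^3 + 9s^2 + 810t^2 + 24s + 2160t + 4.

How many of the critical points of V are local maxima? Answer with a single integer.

2

V separates as a function of s plus a function of t, so ∇V=0 decouples.
∂V/∂s = -6(s - 4)(s + 1) = 0 at s ∈ {-1, 4}; ∂V/∂t = -30(t - 3)(t + 2)(t + 3)(t + 4) = 0 at t ∈ {-4, -3, -2, 3}.
The Hessian is diagonal: diag(V_ss, V_tt). Second derivatives: V_ss(-1)=30, V_ss(4)=-30; V_tt(-4)=420, V_tt(-3)=-180, V_tt(-2)=300, V_tt(3)=-6300.
Local maxima occur where both diagonal entries negative: (4, -3), (4, 3). Count: 2.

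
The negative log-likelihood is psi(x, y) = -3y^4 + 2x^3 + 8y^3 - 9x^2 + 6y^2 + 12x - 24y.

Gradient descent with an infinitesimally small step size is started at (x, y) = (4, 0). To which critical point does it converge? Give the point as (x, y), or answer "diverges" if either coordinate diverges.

(2, 1)

psi is separable, so gradient descent decouples: x follows -∂psi/∂x, y follows -∂psi/∂y.
∂psi/∂x = 6(x - 2)(x - 1); at x=4 this is 36, so x decreases.
∂psi/∂y = -12(y - 2)(y - 1)(y + 1); at y=0 this is -24, so y increases.
x converges to its nearest critical value 2 (a local min of the x-part); y converges to 1. The iterate converges to (2, 1).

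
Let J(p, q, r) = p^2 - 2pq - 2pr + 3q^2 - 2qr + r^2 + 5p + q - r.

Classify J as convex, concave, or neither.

J is quadratic, so its Hessian is the constant matrix H = [[2, -2, -2], [-2, 6, -2], [-2, -2, 2]].
Leading principal minors: 2, 8, -32.
Neither pattern holds ⇒ H is indefinite ⇒ neither convex nor concave.

neither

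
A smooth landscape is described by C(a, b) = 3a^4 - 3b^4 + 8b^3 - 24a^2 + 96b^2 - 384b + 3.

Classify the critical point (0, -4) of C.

local maximum

The mixed partial ∂²C/∂a∂b is 0, so the Hessian at any point is diag(C_aa, C_bb) = diag(12(3a^2 - 4), 12(-3b^2 + 4b + 16)).
At (0, -4): H = diag(-48, -576).
Both eigenvalues are negative, so H is negative definite: a local maximum.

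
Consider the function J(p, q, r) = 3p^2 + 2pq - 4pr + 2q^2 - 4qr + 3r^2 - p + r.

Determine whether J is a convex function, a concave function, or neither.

J is quadratic, so its Hessian is the constant matrix H = [[6, 2, -4], [2, 4, -4], [-4, -4, 6]].
Leading principal minors: 6, 20, 24.
All positive ⇒ H ≻ 0 ⇒ convex.

convex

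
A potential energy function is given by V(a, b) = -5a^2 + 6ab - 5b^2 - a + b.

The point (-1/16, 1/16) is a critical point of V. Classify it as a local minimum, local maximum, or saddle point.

The Hessian of V is constant: H = [[-10, 6], [6, -10]].
det(H) = (-10)·(-10) − 6² = 64.
det(H) > 0 and tr(H) = -20 < 0, so H is negative definite and the point is a local maximum.

local maximum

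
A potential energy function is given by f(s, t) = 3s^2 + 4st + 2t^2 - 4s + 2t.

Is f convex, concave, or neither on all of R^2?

convex

f is quadratic, so its Hessian is the constant matrix H = [[6, 4], [4, 4]].
det(H) = 8, tr(H) = 10.
det(H) > 0 and tr(H) > 0, so H is positive definite everywhere: convex.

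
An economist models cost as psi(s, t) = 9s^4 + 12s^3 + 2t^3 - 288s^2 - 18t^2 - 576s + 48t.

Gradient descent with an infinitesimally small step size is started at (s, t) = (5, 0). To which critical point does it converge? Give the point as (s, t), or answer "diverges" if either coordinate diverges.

diverges

psi is separable, so gradient descent decouples: s follows -∂psi/∂s, t follows -∂psi/∂t.
∂psi/∂s = 36(s - 4)(s + 1)(s + 4); at s=5 this is 1944, so s decreases.
∂psi/∂t = 6(t - 4)(t - 2); at t=0 this is 48, so t decreases.
The t-coordinate has no critical point in that direction and runs off to infinity.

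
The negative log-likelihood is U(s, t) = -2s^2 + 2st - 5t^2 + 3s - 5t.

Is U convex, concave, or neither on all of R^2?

U is quadratic, so its Hessian is the constant matrix H = [[-4, 2], [2, -10]].
det(H) = 36, tr(H) = -14.
det(H) > 0 and tr(H) < 0, so H is negative definite everywhere: concave.

concave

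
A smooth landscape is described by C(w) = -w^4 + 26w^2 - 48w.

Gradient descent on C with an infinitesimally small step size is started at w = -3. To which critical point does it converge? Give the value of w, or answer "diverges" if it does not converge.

1

C'(w) = -4(w - 3)(w - 1)(w + 4), so C'(-3) = -96.
Gradient descent moves in the -C' direction, i.e. w is increasing.
The nearest critical point in that direction is w = 1, where C'' = 40 > 0 (a local minimum). The iterate converges there.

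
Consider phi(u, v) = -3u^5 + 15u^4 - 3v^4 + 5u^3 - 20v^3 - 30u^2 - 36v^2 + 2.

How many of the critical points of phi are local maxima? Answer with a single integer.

phi separates as a function of u plus a function of v, so ∇phi=0 decouples.
∂phi/∂u = -15u(u - 4)(u - 1)(u + 1) = 0 at u ∈ {-1, 0, 1, 4}; ∂phi/∂v = -12v(v + 2)(v + 3) = 0 at v ∈ {-3, -2, 0}.
The Hessian is diagonal: diag(phi_uu, phi_vv). Second derivatives: phi_uu(-1)=150, phi_uu(0)=-60, phi_uu(1)=90, phi_uu(4)=-900; phi_vv(-3)=-36, phi_vv(-2)=24, phi_vv(0)=-72.
Local maxima occur where both diagonal entries negative: (0, -3), (0, 0), (4, -3), (4, 0). Count: 4.

4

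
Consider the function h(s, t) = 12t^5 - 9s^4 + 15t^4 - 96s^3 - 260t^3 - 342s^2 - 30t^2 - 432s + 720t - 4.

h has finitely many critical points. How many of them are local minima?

h separates as a function of s plus a function of t, so ∇h=0 decouples.
∂h/∂s = -36(s + 1)(s + 3)(s + 4) = 0 at s ∈ {-4, -3, -1}; ∂h/∂t = 60(t - 3)(t - 1)(t + 1)(t + 4) = 0 at t ∈ {-4, -1, 1, 3}.
The Hessian is diagonal: diag(h_ss, h_tt). Second derivatives: h_ss(-4)=-108, h_ss(-3)=72, h_ss(-1)=-216; h_tt(-4)=-6300, h_tt(-1)=1440, h_tt(1)=-1200, h_tt(3)=3360.
Local minima occur where both diagonal entries positive: (-3, -1), (-3, 3). Count: 2.

2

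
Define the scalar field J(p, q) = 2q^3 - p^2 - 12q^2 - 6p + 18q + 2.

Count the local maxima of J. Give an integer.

1

J separates as a function of p plus a function of q, so ∇J=0 decouples.
∂J/∂p = -2(p + 3) = 0 at p ∈ {-3}; ∂J/∂q = 6(q - 3)(q - 1) = 0 at q ∈ {1, 3}.
The Hessian is diagonal: diag(J_pp, J_qq). Second derivatives: J_pp(-3)=-2; J_qq(1)=-12, J_qq(3)=12.
Local maxima occur where both diagonal entries negative: (-3, 1). Count: 1.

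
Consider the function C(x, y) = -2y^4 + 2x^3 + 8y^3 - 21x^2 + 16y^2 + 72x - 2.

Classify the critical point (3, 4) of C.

The mixed partial ∂²C/∂x∂y is 0, so the Hessian at any point is diag(C_xx, C_yy) = diag(6(2x - 7), 8(-3y^2 + 6y + 4)).
At (3, 4): H = diag(-6, -160).
Both eigenvalues are negative, so H is negative definite: a local maximum.

local maximum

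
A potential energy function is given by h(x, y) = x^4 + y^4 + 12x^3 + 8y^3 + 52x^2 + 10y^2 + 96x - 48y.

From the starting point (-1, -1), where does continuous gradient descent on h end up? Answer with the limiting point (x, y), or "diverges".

h is separable, so gradient descent decouples: x follows -∂h/∂x, y follows -∂h/∂y.
∂h/∂x = 4(x + 2)(x + 3)(x + 4); at x=-1 this is 24, so x decreases.
∂h/∂y = 4(y - 1)(y + 3)(y + 4); at y=-1 this is -48, so y increases.
x converges to its nearest critical value -2 (a local min of the x-part); y converges to 1. The iterate converges to (-2, 1).

(-2, 1)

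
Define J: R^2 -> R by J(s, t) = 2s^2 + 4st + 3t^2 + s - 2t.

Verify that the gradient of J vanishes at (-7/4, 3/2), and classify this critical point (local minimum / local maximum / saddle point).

local minimum

∇J = (4s + 4t + 1, 4s + 6t - 2); substituting (-7/4, 3/2) gives ∇J = (0, 0), so (-7/4, 3/2) is indeed a critical point.
The Hessian of J is constant: H = [[4, 4], [4, 6]].
det(H) = 4·6 − 4² = 8.
det(H) > 0 and tr(H) = 10 > 0, so H is positive definite and the point is a local minimum.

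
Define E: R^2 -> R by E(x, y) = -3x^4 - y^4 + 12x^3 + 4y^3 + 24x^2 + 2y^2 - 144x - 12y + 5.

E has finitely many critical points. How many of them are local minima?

1

E separates as a function of x plus a function of y, so ∇E=0 decouples.
∂E/∂x = -12(x - 3)(x - 2)(x + 2) = 0 at x ∈ {-2, 2, 3}; ∂E/∂y = -4(y - 3)(y - 1)(y + 1) = 0 at y ∈ {-1, 1, 3}.
The Hessian is diagonal: diag(E_xx, E_yy). Second derivatives: E_xx(-2)=-240, E_xx(2)=48, E_xx(3)=-60; E_yy(-1)=-32, E_yy(1)=16, E_yy(3)=-32.
Local minima occur where both diagonal entries positive: (2, 1). Count: 1.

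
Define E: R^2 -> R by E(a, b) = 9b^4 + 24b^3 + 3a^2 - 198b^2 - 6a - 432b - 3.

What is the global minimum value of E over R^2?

E(a,b) separates as P(a) + Q(b) − 3, so its minimum is min P + min Q − 3.
P'(a) = 6a - 6 vanishes at a ∈ {1}; Q'(b) = 36(b - 3)(b + 1)(b + 4) vanishes at b ∈ {-4, -1, 3}.
Local minima of P (where P''>0): P(1)=-3. Local minima of Q: Q(-4)=-672, Q(3)=-1701.
So the global minimum of E is P(1) + Q(3) − 3 = -3 − 1701 − 3 = -1707, attained at (1, 3).

-1707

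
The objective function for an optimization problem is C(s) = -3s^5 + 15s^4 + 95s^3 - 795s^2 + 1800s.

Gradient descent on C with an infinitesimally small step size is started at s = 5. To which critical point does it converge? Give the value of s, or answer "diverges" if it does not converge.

diverges

C'(s) = -15(s - 4)(s - 3)(s - 2)(s + 5), so C'(5) = -900.
Gradient descent moves in the -C' direction, i.e. s is increasing.
There is no critical point above s=5, and C' keeps the same sign, so the iterate runs off to +∞.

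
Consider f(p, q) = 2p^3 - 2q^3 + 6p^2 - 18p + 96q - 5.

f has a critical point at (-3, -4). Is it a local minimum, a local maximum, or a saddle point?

The mixed partial ∂²f/∂p∂q is 0, so the Hessian at any point is diag(f_pp, f_qq) = diag(12(p + 1), -12q).
At (-3, -4): H = diag(-24, 48).
The eigenvalues have opposite signs, so H is indefinite: a saddle point.

saddle point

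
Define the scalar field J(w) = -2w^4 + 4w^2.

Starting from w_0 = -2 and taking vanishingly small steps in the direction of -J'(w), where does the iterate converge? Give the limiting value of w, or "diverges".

diverges

J'(w) = -8w(w - 1)(w + 1), so J'(-2) = 48.
Gradient descent moves in the -J' direction, i.e. w is decreasing.
There is no critical point below w=-2, and J' keeps the same sign, so the iterate runs off to −∞.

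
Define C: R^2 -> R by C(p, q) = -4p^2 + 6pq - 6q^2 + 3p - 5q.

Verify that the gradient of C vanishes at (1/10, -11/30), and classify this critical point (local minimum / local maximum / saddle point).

∇C = (-8p + 6q + 3, 6p - 12q - 5); substituting (1/10, -11/30) gives ∇C = (0, 0), so (1/10, -11/30) is indeed a critical point.
The Hessian of C is constant: H = [[-8, 6], [6, -12]].
det(H) = (-8)·(-12) − 6² = 60.
det(H) > 0 and tr(H) = -20 < 0, so H is negative definite and the point is a local maximum.

local maximum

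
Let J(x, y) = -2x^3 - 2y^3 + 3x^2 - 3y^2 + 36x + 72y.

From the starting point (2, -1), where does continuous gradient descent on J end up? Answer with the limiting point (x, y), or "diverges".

J is separable, so gradient descent decouples: x follows -∂J/∂x, y follows -∂J/∂y.
∂J/∂x = -6(x - 3)(x + 2); at x=2 this is 24, so x decreases.
∂J/∂y = -6(y - 3)(y + 4); at y=-1 this is 72, so y decreases.
x converges to its nearest critical value -2 (a local min of the x-part); y converges to -4. The iterate converges to (-2, -4).

(-2, -4)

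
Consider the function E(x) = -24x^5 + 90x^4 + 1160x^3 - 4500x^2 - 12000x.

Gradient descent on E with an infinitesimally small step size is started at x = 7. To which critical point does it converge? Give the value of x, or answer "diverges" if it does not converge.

diverges

E'(x) = -120(x - 5)(x - 4)(x + 1)(x + 5), so E'(7) = -69120.
Gradient descent moves in the -E' direction, i.e. x is increasing.
There is no critical point above x=7, and E' keeps the same sign, so the iterate runs off to +∞.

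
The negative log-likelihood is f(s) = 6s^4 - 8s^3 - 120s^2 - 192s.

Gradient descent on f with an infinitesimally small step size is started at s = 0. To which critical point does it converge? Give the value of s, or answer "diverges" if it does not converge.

f'(s) = 24(s - 4)(s + 1)(s + 2), so f'(0) = -192.
Gradient descent moves in the -f' direction, i.e. s is increasing.
The nearest critical point in that direction is s = 4, where f'' = 720 > 0 (a local minimum). The iterate converges there.

4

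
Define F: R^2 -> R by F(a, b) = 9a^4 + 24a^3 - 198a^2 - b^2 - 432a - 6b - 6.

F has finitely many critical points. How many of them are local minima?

F separates as a function of a plus a function of b, so ∇F=0 decouples.
∂F/∂a = 36(a - 3)(a + 1)(a + 4) = 0 at a ∈ {-4, -1, 3}; ∂F/∂b = -2(b + 3) = 0 at b ∈ {-3}.
The Hessian is diagonal: diag(F_aa, F_bb). Second derivatives: F_aa(-4)=756, F_aa(-1)=-432, F_aa(3)=1008; F_bb(-3)=-2.
Local minima occur where both diagonal entries positive: none. Count: 0.

0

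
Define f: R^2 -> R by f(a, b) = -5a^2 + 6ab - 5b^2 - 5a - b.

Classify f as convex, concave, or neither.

f is quadratic, so its Hessian is the constant matrix H = [[-10, 6], [6, -10]].
det(H) = 64, tr(H) = -20.
det(H) > 0 and tr(H) < 0, so H is negative definite everywhere: concave.

concave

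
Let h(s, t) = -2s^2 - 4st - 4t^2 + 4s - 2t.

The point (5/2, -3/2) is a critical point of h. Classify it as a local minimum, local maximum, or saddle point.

local maximum

The Hessian of h is constant: H = [[-4, -4], [-4, -8]].
det(H) = (-4)·(-8) − (-4)² = 16.
det(H) > 0 and tr(H) = -12 < 0, so H is negative definite and the point is a local maximum.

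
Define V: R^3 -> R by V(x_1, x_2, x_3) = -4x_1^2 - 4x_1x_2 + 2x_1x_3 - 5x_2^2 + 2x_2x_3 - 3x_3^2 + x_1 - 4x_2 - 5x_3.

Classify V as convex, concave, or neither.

V is quadratic, so its Hessian is the constant matrix H = [[-8, -4, 2], [-4, -10, 2], [2, 2, -6]].
Leading principal minors: -8, 64, -344.
Signs alternate −, +, − ⇒ H ≺ 0 ⇒ concave.

concave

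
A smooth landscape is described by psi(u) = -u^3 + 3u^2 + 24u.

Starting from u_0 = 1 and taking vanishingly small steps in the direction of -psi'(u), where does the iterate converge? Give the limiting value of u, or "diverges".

-2

psi'(u) = -3(u - 4)(u + 2), so psi'(1) = 27.
Gradient descent moves in the -psi' direction, i.e. u is decreasing.
The nearest critical point in that direction is u = -2, where psi'' = 18 > 0 (a local minimum). The iterate converges there.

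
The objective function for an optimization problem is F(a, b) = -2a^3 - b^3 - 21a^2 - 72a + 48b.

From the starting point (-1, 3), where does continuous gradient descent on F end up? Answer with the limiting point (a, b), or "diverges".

F is separable, so gradient descent decouples: a follows -∂F/∂a, b follows -∂F/∂b.
∂F/∂a = -6(a + 3)(a + 4); at a=-1 this is -36, so a increases.
∂F/∂b = -3(b - 4)(b + 4); at b=3 this is 21, so b decreases.
The a-coordinate has no critical point in that direction and runs off to infinity.

diverges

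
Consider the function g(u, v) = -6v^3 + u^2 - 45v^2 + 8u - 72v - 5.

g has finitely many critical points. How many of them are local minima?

g separates as a function of u plus a function of v, so ∇g=0 decouples.
∂g/∂u = 2(u + 4) = 0 at u ∈ {-4}; ∂g/∂v = -18(v + 1)(v + 4) = 0 at v ∈ {-4, -1}.
The Hessian is diagonal: diag(g_uu, g_vv). Second derivatives: g_uu(-4)=2; g_vv(-4)=54, g_vv(-1)=-54.
Local minima occur where both diagonal entries positive: (-4, -4). Count: 1.

1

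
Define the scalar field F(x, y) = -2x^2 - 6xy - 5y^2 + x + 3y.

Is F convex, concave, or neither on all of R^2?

F is quadratic, so its Hessian is the constant matrix H = [[-4, -6], [-6, -10]].
det(H) = 4, tr(H) = -14.
det(H) > 0 and tr(H) < 0, so H is negative definite everywhere: concave.

concave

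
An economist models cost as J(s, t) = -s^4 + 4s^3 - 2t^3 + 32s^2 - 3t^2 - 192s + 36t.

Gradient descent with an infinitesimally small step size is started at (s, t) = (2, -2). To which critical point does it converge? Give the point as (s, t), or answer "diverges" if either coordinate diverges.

J is separable, so gradient descent decouples: s follows -∂J/∂s, t follows -∂J/∂t.
∂J/∂s = -4(s - 4)(s - 3)(s + 4); at s=2 this is -48, so s increases.
∂J/∂t = -6(t - 2)(t + 3); at t=-2 this is 24, so t decreases.
s converges to its nearest critical value 3 (a local min of the s-part); t converges to -3. The iterate converges to (3, -3).

(3, -3)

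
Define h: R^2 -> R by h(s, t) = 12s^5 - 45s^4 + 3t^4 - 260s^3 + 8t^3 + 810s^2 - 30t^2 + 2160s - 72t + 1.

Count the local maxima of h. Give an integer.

h separates as a function of s plus a function of t, so ∇h=0 decouples.
∂h/∂s = 60(s - 4)(s - 3)(s + 1)(s + 3) = 0 at s ∈ {-3, -1, 3, 4}; ∂h/∂t = 12(t - 2)(t + 1)(t + 3) = 0 at t ∈ {-3, -1, 2}.
The Hessian is diagonal: diag(h_ss, h_tt). Second derivatives: h_ss(-3)=-5040, h_ss(-1)=2400, h_ss(3)=-1440, h_ss(4)=2100; h_tt(-3)=120, h_tt(-1)=-72, h_tt(2)=180.
Local maxima occur where both diagonal entries negative: (-3, -1), (3, -1). Count: 2.

2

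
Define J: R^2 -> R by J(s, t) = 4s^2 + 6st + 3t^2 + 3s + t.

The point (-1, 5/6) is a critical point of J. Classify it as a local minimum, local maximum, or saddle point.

local minimum

The Hessian of J is constant: H = [[8, 6], [6, 6]].
det(H) = 8·6 − 6² = 12.
det(H) > 0 and tr(H) = 14 > 0, so H is positive definite and the point is a local minimum.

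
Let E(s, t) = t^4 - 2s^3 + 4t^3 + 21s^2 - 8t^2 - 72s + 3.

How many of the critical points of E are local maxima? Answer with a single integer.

1

E separates as a function of s plus a function of t, so ∇E=0 decouples.
∂E/∂s = -6(s - 4)(s - 3) = 0 at s ∈ {3, 4}; ∂E/∂t = 4t(t - 1)(t + 4) = 0 at t ∈ {-4, 0, 1}.
The Hessian is diagonal: diag(E_ss, E_tt). Second derivatives: E_ss(3)=6, E_ss(4)=-6; E_tt(-4)=80, E_tt(0)=-16, E_tt(1)=20.
Local maxima occur where both diagonal entries negative: (4, 0). Count: 1.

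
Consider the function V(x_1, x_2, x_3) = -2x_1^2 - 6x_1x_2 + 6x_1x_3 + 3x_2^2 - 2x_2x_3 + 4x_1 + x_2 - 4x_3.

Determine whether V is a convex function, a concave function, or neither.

V is quadratic, so its Hessian is the constant matrix H = [[-4, -6, 6], [-6, 6, -2], [6, -2, 0]].
Leading principal minors: -4, -60, -56.
Neither pattern holds ⇒ H is indefinite ⇒ neither convex nor concave.

neither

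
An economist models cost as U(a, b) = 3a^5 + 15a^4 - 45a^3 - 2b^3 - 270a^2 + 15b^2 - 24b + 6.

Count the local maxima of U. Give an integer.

U separates as a function of a plus a function of b, so ∇U=0 decouples.
∂U/∂a = 15a(a - 3)(a + 3)(a + 4) = 0 at a ∈ {-4, -3, 0, 3}; ∂U/∂b = -6(b - 4)(b - 1) = 0 at b ∈ {1, 4}.
The Hessian is diagonal: diag(U_aa, U_bb). Second derivatives: U_aa(-4)=-420, U_aa(-3)=270, U_aa(0)=-540, U_aa(3)=1890; U_bb(1)=18, U_bb(4)=-18.
Local maxima occur where both diagonal entries negative: (-4, 4), (0, 4). Count: 2.

2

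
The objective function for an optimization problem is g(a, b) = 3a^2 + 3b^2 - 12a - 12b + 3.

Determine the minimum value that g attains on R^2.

g(a,b) separates as P(a) + Q(b) + 3, so its minimum is min P + min Q + 3.
P'(a) = 6a - 12 vanishes at a ∈ {2}; Q'(b) = 6b - 12 vanishes at b ∈ {2}.
Local minima of P (where P''>0): P(2)=-12. Local minima of Q: Q(2)=-12.
So the global minimum of g is P(2) + Q(2) + 3 = -12 − 12 + 3 = -21, attained at (2, 2).

-21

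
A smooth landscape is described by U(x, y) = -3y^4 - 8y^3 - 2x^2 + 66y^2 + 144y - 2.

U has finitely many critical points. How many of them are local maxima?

U separates as a function of x plus a function of y, so ∇U=0 decouples.
∂U/∂x = -4x = 0 at x ∈ {0}; ∂U/∂y = -12(y - 3)(y + 1)(y + 4) = 0 at y ∈ {-4, -1, 3}.
The Hessian is diagonal: diag(U_xx, U_yy). Second derivatives: U_xx(0)=-4; U_yy(-4)=-252, U_yy(-1)=144, U_yy(3)=-336.
Local maxima occur where both diagonal entries negative: (0, -4), (0, 3). Count: 2.

2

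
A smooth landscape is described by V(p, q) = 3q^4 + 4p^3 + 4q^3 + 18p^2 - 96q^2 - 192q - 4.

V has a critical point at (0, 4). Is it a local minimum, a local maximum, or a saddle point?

local minimum

The mixed partial ∂²V/∂p∂q is 0, so the Hessian at any point is diag(V_pp, V_qq) = diag(12(2p + 3), 12(3q^2 + 2q - 16)).
At (0, 4): H = diag(36, 480).
Both eigenvalues are positive, so H is positive definite: a local minimum.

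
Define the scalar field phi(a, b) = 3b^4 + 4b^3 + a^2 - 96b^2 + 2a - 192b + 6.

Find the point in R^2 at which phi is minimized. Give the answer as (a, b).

(-1, 4)

phi(a,b) separates as P(a) + Q(b) + 6, so its minimum is min P + min Q + 6.
P'(a) = 2a + 2 vanishes at a ∈ {-1}; Q'(b) = 12(b - 4)(b + 1)(b + 4) vanishes at b ∈ {-4, -1, 4}.
Local minima of P (where P''>0): P(-1)=-1. Local minima of Q: Q(-4)=-256, Q(4)=-1280.
So the global minimum of phi is P(-1) + Q(4) + 6 = -1 − 1280 + 6 = -1275, attained at (-1, 4).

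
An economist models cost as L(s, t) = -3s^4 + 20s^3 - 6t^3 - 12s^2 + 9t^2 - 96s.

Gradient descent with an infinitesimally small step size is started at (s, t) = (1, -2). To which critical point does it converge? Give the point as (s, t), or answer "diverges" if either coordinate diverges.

L is separable, so gradient descent decouples: s follows -∂L/∂s, t follows -∂L/∂t.
∂L/∂s = -12(s - 4)(s - 2)(s + 1); at s=1 this is -72, so s increases.
∂L/∂t = -18t(t - 1); at t=-2 this is -108, so t increases.
s converges to its nearest critical value 2 (a local min of the s-part); t converges to 0. The iterate converges to (2, 0).

(2, 0)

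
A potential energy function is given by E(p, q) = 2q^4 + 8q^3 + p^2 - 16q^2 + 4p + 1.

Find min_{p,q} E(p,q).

E(p,q) separates as A(p) + B(q) + 1, so its minimum is min A + min B + 1.
A'(p) = 2p + 4 vanishes at p ∈ {-2}; B'(q) = 8q(q - 1)(q + 4) vanishes at q ∈ {-4, 0, 1}.
Local minima of A (where A''>0): A(-2)=-4. Local minima of B: B(-4)=-256, B(1)=-6.
So the global minimum of E is A(-2) + B(-4) + 1 = -4 − 256 + 1 = -259, attained at (-2, -4).

-259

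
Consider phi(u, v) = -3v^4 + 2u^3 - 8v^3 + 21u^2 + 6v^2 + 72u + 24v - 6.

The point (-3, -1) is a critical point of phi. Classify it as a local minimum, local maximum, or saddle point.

The mixed partial ∂²phi/∂u∂v is 0, so the Hessian at any point is diag(phi_uu, phi_vv) = diag(6(2u + 7), 12(-3v^2 - 4v + 1)).
At (-3, -1): H = diag(6, 24).
Both eigenvalues are positive, so H is positive definite: a local minimum.

local minimum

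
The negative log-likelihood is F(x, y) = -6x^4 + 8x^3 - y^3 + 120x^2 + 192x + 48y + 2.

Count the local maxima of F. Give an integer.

F separates as a function of x plus a function of y, so ∇F=0 decouples.
∂F/∂x = -24(x - 4)(x + 1)(x + 2) = 0 at x ∈ {-2, -1, 4}; ∂F/∂y = -3(y - 4)(y + 4) = 0 at y ∈ {-4, 4}.
The Hessian is diagonal: diag(F_xx, F_yy). Second derivatives: F_xx(-2)=-144, F_xx(-1)=120, F_xx(4)=-720; F_yy(-4)=24, F_yy(4)=-24.
Local maxima occur where both diagonal entries negative: (-2, 4), (4, 4). Count: 2.

2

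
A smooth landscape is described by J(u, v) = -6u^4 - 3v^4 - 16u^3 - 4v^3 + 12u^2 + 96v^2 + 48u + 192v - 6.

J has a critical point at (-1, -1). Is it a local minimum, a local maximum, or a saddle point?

local minimum

The mixed partial ∂²J/∂u∂v is 0, so the Hessian at any point is diag(J_uu, J_vv) = diag(24(-3u^2 - 4u + 1), 12(-3v^2 - 2v + 16)).
At (-1, -1): H = diag(48, 180).
Both eigenvalues are positive, so H is positive definite: a local minimum.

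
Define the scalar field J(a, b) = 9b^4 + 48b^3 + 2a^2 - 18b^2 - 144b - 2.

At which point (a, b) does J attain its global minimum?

J(a,b) separates as P(a) + Q(b) − 2, so its minimum is min P + min Q − 2.
P'(a) = 4a vanishes at a ∈ {0}; Q'(b) = 36(b - 1)(b + 1)(b + 4) vanishes at b ∈ {-4, -1, 1}.
Local minima of P (where P''>0): P(0)=0. Local minima of Q: Q(-4)=-480, Q(1)=-105.
So the global minimum of J is P(0) + Q(-4) − 2 = 0 − 480 − 2 = -482, attained at (0, -4).

(0, -4)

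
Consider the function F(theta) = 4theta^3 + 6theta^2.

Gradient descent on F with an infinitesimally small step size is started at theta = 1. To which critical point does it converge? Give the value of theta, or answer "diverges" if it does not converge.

0

F'(theta) = 12theta(theta + 1), so F'(1) = 24.
Gradient descent moves in the -F' direction, i.e. theta is decreasing.
The nearest critical point in that direction is theta = 0, where F'' = 12 > 0 (a local minimum). The iterate converges there.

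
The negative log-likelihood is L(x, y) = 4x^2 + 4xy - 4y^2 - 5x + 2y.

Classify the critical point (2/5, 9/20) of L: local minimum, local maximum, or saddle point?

saddle point

The Hessian of L is constant: H = [[8, 4], [4, -8]].
det(H) = 8·(-8) − 4² = -80.
Since det(H) < 0, H is indefinite and the critical point is a saddle point.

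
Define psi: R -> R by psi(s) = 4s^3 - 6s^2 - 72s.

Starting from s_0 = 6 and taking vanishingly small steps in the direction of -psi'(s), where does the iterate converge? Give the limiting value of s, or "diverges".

3

psi'(s) = 12(s - 3)(s + 2), so psi'(6) = 288.
Gradient descent moves in the -psi' direction, i.e. s is decreasing.
The nearest critical point in that direction is s = 3, where psi'' = 60 > 0 (a local minimum). The iterate converges there.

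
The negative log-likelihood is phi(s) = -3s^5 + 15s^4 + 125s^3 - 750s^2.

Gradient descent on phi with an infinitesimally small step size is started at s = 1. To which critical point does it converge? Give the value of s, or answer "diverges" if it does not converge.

4

phi'(s) = -15s(s - 5)(s - 4)(s + 5), so phi'(1) = -1080.
Gradient descent moves in the -phi' direction, i.e. s is increasing.
The nearest critical point in that direction is s = 4, where phi'' = 540 > 0 (a local minimum). The iterate converges there.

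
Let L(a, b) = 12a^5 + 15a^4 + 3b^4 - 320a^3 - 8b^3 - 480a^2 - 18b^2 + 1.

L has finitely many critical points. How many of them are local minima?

L separates as a function of a plus a function of b, so ∇L=0 decouples.
∂L/∂a = 60a(a - 4)(a + 1)(a + 4) = 0 at a ∈ {-4, -1, 0, 4}; ∂L/∂b = 12b(b - 3)(b + 1) = 0 at b ∈ {-1, 0, 3}.
The Hessian is diagonal: diag(L_aa, L_bb). Second derivatives: L_aa(-4)=-5760, L_aa(-1)=900, L_aa(0)=-960, L_aa(4)=9600; L_bb(-1)=48, L_bb(0)=-36, L_bb(3)=144.
Local minima occur where both diagonal entries positive: (-1, -1), (-1, 3), (4, -1), (4, 3). Count: 4.

4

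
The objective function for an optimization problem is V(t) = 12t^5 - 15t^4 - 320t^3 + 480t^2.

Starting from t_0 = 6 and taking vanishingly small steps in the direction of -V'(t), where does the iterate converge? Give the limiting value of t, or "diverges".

V'(t) = 60t(t - 4)(t - 1)(t + 4), so V'(6) = 36000.
Gradient descent moves in the -V' direction, i.e. t is decreasing.
The nearest critical point in that direction is t = 4, where V'' = 5760 > 0 (a local minimum). The iterate converges there.

4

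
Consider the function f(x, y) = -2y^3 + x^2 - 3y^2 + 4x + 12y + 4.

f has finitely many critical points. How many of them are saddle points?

f separates as a function of x plus a function of y, so ∇f=0 decouples.
∂f/∂x = 2(x + 2) = 0 at x ∈ {-2}; ∂f/∂y = -6(y - 1)(y + 2) = 0 at y ∈ {-2, 1}.
The Hessian is diagonal: diag(f_xx, f_yy). Second derivatives: f_xx(-2)=2; f_yy(-2)=18, f_yy(1)=-18.
Saddle points occur where the two diagonal entries have opposite signs: (-2, 1). Count: 1.

1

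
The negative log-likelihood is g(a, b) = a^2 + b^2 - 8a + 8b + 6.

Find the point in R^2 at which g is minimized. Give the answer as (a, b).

g(a,b) separates as P(a) + Q(b) + 6, so its minimum is min P + min Q + 6.
P'(a) = 2a - 8 vanishes at a ∈ {4}; Q'(b) = 2b + 8 vanishes at b ∈ {-4}.
Local minima of P (where P''>0): P(4)=-16. Local minima of Q: Q(-4)=-16.
So the global minimum of g is P(4) + Q(-4) + 6 = -16 − 16 + 6 = -26, attained at (4, -4).

(4, -4)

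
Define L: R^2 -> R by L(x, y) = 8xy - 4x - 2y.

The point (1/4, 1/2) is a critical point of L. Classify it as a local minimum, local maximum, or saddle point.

saddle point

The Hessian of L is constant: H = [[0, 8], [8, 0]].
det(H) = 0·0 − 8² = -64.
Since det(H) < 0, H is indefinite and the critical point is a saddle point.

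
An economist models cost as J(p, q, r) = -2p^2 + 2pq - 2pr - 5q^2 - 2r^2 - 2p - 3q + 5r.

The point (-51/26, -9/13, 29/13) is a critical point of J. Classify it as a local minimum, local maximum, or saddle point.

local maximum

The Hessian is constant: H = [[-4, 2, -2], [2, -10, 0], [-2, 0, -4]].
Leading principal minors: Δ₁ = -4, Δ₂ = 36, Δ₃ = -104.
The minors alternate sign starting negative (−, +, −), so H is negative definite: a local maximum.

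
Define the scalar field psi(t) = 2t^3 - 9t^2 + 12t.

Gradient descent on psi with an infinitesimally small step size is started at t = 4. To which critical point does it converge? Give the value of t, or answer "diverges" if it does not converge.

2

psi'(t) = 6(t - 2)(t - 1), so psi'(4) = 36.
Gradient descent moves in the -psi' direction, i.e. t is decreasing.
The nearest critical point in that direction is t = 2, where psi'' = 6 > 0 (a local minimum). The iterate converges there.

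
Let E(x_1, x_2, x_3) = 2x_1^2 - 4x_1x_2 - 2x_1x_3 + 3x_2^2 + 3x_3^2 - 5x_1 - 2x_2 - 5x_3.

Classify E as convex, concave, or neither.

E is quadratic, so its Hessian is the constant matrix H = [[4, -4, -2], [-4, 6, 0], [-2, 0, 6]].
Leading principal minors: 4, 8, 24.
All positive ⇒ H ≻ 0 ⇒ convex.

convex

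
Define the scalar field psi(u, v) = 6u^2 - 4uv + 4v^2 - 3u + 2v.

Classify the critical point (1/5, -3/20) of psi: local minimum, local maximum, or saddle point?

local minimum

The Hessian of psi is constant: H = [[12, -4], [-4, 8]].
det(H) = 12·8 − (-4)² = 80.
det(H) > 0 and tr(H) = 20 > 0, so H is positive definite and the point is a local minimum.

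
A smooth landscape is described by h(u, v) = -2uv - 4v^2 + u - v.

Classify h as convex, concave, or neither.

neither

h is quadratic, so its Hessian is the constant matrix H = [[0, -2], [-2, -8]].
det(H) = -4, tr(H) = -8.
det(H) < 0, so H is indefinite: neither convex nor concave.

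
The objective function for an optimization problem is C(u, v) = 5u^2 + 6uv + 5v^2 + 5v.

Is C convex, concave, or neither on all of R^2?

C is quadratic, so its Hessian is the constant matrix H = [[10, 6], [6, 10]].
det(H) = 64, tr(H) = 20.
det(H) > 0 and tr(H) > 0, so H is positive definite everywhere: convex.

convex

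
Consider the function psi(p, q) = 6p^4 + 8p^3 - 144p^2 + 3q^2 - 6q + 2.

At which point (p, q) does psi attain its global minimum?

psi(p,q) separates as A(p) + B(q) + 2, so its minimum is min A + min B + 2.
A'(p) = 24p(p - 3)(p + 4) vanishes at p ∈ {-4, 0, 3}; B'(q) = 6q - 6 vanishes at q ∈ {1}.
Local minima of A (where A''>0): A(-4)=-1280, A(3)=-594. Local minima of B: B(1)=-3.
So the global minimum of psi is A(-4) + B(1) + 2 = -1280 − 3 + 2 = -1281, attained at (-4, 1).

(-4, 1)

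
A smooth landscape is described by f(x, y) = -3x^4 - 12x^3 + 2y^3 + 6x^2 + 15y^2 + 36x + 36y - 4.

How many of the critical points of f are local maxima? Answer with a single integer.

f separates as a function of x plus a function of y, so ∇f=0 decouples.
∂f/∂x = -12(x - 1)(x + 1)(x + 3) = 0 at x ∈ {-3, -1, 1}; ∂f/∂y = 6(y + 2)(y + 3) = 0 at y ∈ {-3, -2}.
The Hessian is diagonal: diag(f_xx, f_yy). Second derivatives: f_xx(-3)=-96, f_xx(-1)=48, f_xx(1)=-96; f_yy(-3)=-6, f_yy(-2)=6.
Local maxima occur where both diagonal entries negative: (-3, -3), (1, -3). Count: 2.

2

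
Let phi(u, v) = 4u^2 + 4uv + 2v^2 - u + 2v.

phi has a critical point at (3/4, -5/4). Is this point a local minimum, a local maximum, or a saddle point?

The Hessian of phi is constant: H = [[8, 4], [4, 4]].
det(H) = 8·4 − 4² = 16.
det(H) > 0 and tr(H) = 12 > 0, so H is positive definite and the point is a local minimum.

local minimum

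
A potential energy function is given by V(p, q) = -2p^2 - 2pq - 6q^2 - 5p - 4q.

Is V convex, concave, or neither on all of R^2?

V is quadratic, so its Hessian is the constant matrix H = [[-4, -2], [-2, -12]].
det(H) = 44, tr(H) = -16.
det(H) > 0 and tr(H) < 0, so H is negative definite everywhere: concave.

concave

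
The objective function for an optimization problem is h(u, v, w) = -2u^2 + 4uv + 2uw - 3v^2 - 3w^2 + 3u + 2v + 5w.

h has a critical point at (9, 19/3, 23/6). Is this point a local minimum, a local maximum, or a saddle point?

The Hessian is constant: H = [[-4, 4, 2], [4, -6, 0], [2, 0, -6]].
Leading principal minors: Δ₁ = -4, Δ₂ = 8, Δ₃ = -24.
The minors alternate sign starting negative (−, +, −), so H is negative definite: a local maximum.

local maximum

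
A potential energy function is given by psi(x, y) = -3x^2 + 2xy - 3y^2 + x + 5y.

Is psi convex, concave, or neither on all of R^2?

psi is quadratic, so its Hessian is the constant matrix H = [[-6, 2], [2, -6]].
det(H) = 32, tr(H) = -12.
det(H) > 0 and tr(H) < 0, so H is negative definite everywhere: concave.

concave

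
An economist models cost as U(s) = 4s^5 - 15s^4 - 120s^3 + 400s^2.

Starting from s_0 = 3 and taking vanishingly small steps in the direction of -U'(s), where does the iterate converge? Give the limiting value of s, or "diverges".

U'(s) = 20s(s - 5)(s - 2)(s + 4), so U'(3) = -840.
Gradient descent moves in the -U' direction, i.e. s is increasing.
The nearest critical point in that direction is s = 5, where U'' = 2700 > 0 (a local minimum). The iterate converges there.

5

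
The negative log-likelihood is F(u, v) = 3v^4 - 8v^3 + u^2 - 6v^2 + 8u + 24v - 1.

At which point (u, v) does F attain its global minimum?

F(u,v) separates as P(u) + Q(v) − 1, so its minimum is min P + min Q − 1.
P'(u) = 2u + 8 vanishes at u ∈ {-4}; Q'(v) = 12(v - 2)(v - 1)(v + 1) vanishes at v ∈ {-1, 1, 2}.
Local minima of P (where P''>0): P(-4)=-16. Local minima of Q: Q(-1)=-19, Q(2)=8.
So the global minimum of F is P(-4) + Q(-1) − 1 = -16 − 19 − 1 = -36, attained at (-4, -1).

(-4, -1)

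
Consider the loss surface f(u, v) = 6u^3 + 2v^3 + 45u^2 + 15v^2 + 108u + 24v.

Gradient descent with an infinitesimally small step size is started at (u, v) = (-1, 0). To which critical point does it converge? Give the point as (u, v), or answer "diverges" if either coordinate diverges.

(-2, -1)

f is separable, so gradient descent decouples: u follows -∂f/∂u, v follows -∂f/∂v.
∂f/∂u = 18(u + 2)(u + 3); at u=-1 this is 36, so u decreases.
∂f/∂v = 6(v + 1)(v + 4); at v=0 this is 24, so v decreases.
u converges to its nearest critical value -2 (a local min of the u-part); v converges to -1. The iterate converges to (-2, -1).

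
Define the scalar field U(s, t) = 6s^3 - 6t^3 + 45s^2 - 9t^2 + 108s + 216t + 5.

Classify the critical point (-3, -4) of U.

The mixed partial ∂²U/∂s∂t is 0, so the Hessian at any point is diag(U_ss, U_tt) = diag(18(2s + 5), -18(2t + 1)).
At (-3, -4): H = diag(-18, 126).
The eigenvalues have opposite signs, so H is indefinite: a saddle point.

saddle point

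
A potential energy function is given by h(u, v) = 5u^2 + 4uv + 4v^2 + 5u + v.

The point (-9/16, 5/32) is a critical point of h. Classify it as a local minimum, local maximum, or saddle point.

The Hessian of h is constant: H = [[10, 4], [4, 8]].
det(H) = 10·8 − 4² = 64.
det(H) > 0 and tr(H) = 18 > 0, so H is positive definite and the point is a local minimum.

local minimum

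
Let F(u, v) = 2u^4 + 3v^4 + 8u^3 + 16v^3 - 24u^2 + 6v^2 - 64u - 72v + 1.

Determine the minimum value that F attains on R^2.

F(u,v) separates as P(u) + Q(v) + 1, so its minimum is min P + min Q + 1.
P'(u) = 8(u - 2)(u + 1)(u + 4) vanishes at u ∈ {-4, -1, 2}; Q'(v) = 12(v - 1)(v + 2)(v + 3) vanishes at v ∈ {-3, -2, 1}.
Local minima of P (where P''>0): P(-4)=-128, P(2)=-128. Local minima of Q: Q(-3)=81, Q(1)=-47.
So the global minimum of F is P(-4) + Q(1) + 1 = -128 − 47 + 1 = -174, attained at (-4, 1).

-174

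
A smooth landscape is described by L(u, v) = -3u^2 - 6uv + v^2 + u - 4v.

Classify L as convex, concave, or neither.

L is quadratic, so its Hessian is the constant matrix H = [[-6, -6], [-6, 2]].
det(H) = -48, tr(H) = -4.
det(H) < 0, so H is indefinite: neither convex nor concave.

neither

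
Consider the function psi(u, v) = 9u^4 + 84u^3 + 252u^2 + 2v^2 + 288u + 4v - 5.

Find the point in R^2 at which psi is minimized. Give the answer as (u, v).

(-4, -1)

psi(u,v) separates as P(u) + Q(v) − 5, so its minimum is min P + min Q − 5.
P'(u) = 36(u + 1)(u + 2)(u + 4) vanishes at u ∈ {-4, -2, -1}; Q'(v) = 4v + 4 vanishes at v ∈ {-1}.
Local minima of P (where P''>0): P(-4)=-192, P(-1)=-111. Local minima of Q: Q(-1)=-2.
So the global minimum of psi is P(-4) + Q(-1) − 5 = -192 − 2 − 5 = -199, attained at (-4, -1).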